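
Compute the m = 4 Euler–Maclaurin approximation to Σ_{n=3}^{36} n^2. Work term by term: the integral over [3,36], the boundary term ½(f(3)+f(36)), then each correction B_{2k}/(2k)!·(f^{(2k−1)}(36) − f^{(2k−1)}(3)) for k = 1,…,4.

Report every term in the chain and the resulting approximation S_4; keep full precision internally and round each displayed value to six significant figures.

Integral: ∫_3^36 x^2 dx = 15543.0.
½[f(3) + f(36)] = ½[9.00000 + 1296.00] = 652.500.
So far: 16195.5.
Order-1 term: 1/12 · (72.0000 − 6.00000) = 5.50000.
Running total after k=1: 16201.0.
Order-2 term: −1/720 · (0.00000 − 0.00000) = 0.00000.
Running total after k=2: 16201.0.
Order-3 term: 1/30240 · (0.00000 − 0.00000) = 0.00000.
Running total after k=3: 16201.0.
Order-4 term: −1/1209600 · (0.00000 − 0.00000) = 0.00000.

S_4 ≈ 16201.0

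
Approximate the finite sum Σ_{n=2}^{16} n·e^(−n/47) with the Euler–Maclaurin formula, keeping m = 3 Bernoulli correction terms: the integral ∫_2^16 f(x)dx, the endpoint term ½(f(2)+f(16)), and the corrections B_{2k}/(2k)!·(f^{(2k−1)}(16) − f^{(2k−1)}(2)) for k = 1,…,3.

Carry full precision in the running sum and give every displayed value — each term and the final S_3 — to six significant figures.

S_3 ≈ 107.013

Integral: ∫_2^16 x·e^(−x/47) dx = 100.401.
Boundary: ½(f(2) + f(16)) = ½(1.91668 + 11.3835) = 6.65008.
Running total after boundary: 107.051.
k=1: B_{2}/(2)! × [f^{(1)}(16) − f^{(1)}(2)] = 1/12 × (0.469266 − 0.917559) = -0.0373578.
Running total after k=1: 107.013.
k=2: B_{4}/(4)! × [f^{(3)}(16) − f^{(3)}(2)] = −1/720 × (0.000856587 − 0.00128304) = 5.92297e-07.
Running total after k=2: 107.013.
k=3: B_{6}/(6)! × [f^{(5)}(16) − f^{(5)}(2)] = 1/30240 × (6.79376e-07 − 9.73612e-07) = -9.73005e-12.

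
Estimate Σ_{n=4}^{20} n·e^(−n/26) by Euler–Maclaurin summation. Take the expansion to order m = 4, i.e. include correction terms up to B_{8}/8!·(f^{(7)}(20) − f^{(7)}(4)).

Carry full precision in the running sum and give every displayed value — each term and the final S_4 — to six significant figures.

S_4 ≈ 120.882

∫_4^20 x·e^(−x/26) dx evaluates to 114.585.
Endpoint term: (f(4) + f(20))/2 = (3.42962 + 9.26739)/2 = 6.34850.
So far: 120.934.
k=1: B_{2}/(2)! × [f^{(1)}(20) − f^{(1)}(4)] = 1/12 × (0.106931 − 0.725496) = -0.0515470.
Running total after k=1: 120.882.
k=2: B_{4}/(4)! × [f^{(3)}(20) − f^{(3)}(4)] = −1/720 × (0.00152910 − 0.00360992) = 2.89003e-06.
Running total after k=2: 120.882.
k=3: B_{6}/(6)! × [f^{(5)}(20) − f^{(5)}(4)] = 1/30240 × (4.28996e-06 − 9.09262e-06) = -1.58818e-10.
Running total after k=3: 120.882.
k=4: B_{8}/(8)! × [f^{(7)}(20) − f^{(7)}(4)] = −1/1209600 × (9.34607e-09 − 1.90017e-08) = 7.98249e-15.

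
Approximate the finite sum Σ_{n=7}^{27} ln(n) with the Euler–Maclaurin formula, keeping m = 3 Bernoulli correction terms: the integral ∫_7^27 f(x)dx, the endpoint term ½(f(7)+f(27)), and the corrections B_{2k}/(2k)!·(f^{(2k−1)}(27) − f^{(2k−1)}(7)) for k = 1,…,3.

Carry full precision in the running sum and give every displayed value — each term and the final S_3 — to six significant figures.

S_3 ≈ 57.9783

The integral term ∫_7^27 ln(x) dx = 55.3662.
Boundary: ½(f(7) + f(27)) = ½(1.94591 + 3.29584) = 2.62087.
Integral + boundary = 57.9871.
k=1: B_{2}/(2)! × [f^{(1)}(27) − f^{(1)}(7)] = 1/12 × (0.0370370 − 0.142857) = -0.00881834.
Partial sum through k=1: 57.9783.
k=2: B_{4}/(4)! × [f^{(3)}(27) − f^{(3)}(7)] = −1/720 × (0.000101611 − 0.00583090) = 7.95735e-06.
Partial sum through k=2: 57.9783.
k=3: B_{6}/(6)! × [f^{(5)}(27) − f^{(5)}(7)] = 1/30240 × (1.67260e-06 − 0.00142798) = -4.71661e-08.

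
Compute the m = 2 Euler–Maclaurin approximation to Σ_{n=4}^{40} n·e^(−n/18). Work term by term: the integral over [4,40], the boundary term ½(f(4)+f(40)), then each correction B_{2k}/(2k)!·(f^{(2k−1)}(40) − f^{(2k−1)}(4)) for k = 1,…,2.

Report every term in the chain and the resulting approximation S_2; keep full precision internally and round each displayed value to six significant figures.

The integral term ∫_4^40 x·e^(−x/18) dx = 203.956.
½[f(4) + f(40)] = ½[3.20295 + 4.33472] = 3.76884.
Running total after boundary: 207.725.
k=1: B_{2}/(2)! × [f^{(1)}(40) − f^{(1)}(4)] = 1/12 × (-0.132450 − 0.622796) = -0.0629371.
Running total after k=1: 207.662.
k=2: B_{4}/(4)! × [f^{(3)}(40) − f^{(3)}(4)] = −1/720 × (0.000260143 − 0.00686503) = 9.17346e-06.

S_2 ≈ 207.662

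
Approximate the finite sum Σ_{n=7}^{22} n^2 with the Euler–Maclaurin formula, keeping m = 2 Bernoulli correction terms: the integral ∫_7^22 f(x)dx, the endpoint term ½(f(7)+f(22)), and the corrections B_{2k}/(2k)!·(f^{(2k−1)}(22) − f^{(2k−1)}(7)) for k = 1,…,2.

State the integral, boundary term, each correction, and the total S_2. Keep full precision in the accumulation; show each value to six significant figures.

The integral term ∫_7^22 x^2 dx = 3435.00.
Endpoint term: (f(7) + f(22))/2 = (49.0000 + 484.000)/2 = 266.500.
Running total after boundary: 3701.50.
k=1: B_{2}/(2)! × [f^{(1)}(22) − f^{(1)}(7)] = 1/12 × (44.0000 − 14.0000) = 2.50000.
Partial sum through k=1: 3704.00.
k=2: B_{4}/(4)! × [f^{(3)}(22) − f^{(3)}(7)] = −1/720 × (0.00000 − 0.00000) = 0.00000.

S_2 ≈ 3704.00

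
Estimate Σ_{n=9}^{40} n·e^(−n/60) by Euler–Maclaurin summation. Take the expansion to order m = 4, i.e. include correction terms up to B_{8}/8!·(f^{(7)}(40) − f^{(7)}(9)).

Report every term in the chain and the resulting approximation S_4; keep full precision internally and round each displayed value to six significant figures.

S_4 ≈ 496.923

The integral term ∫_9^40 x·e^(−x/60) dx = 482.828.
Boundary: ½(f(9) + f(40)) = ½(7.74637 + 20.5367) = 14.1415.
Integral + boundary = 496.970.
Correction k=1: B_{2}/2! · (f^{(1)}(40) − f^{(1)}(9)) = 1/12 · (0.171139 − 0.731602) = -0.0467052.
Running total after k=1: 496.923.
Correction k=2: B_{4}/4! · (f^{(3)}(40) − f^{(3)}(9)) = −1/720 · (0.000332770 − 0.000681394) = 4.84199e-07.
Running total after k=2: 496.923.
Correction k=3: B_{6}/6! · (f^{(5)}(40) − f^{(5)}(9)) = 1/30240 · (1.71667e-07 − 3.22101e-07) = -4.97467e-12.
Running total after k=3: 496.923.
Correction k=4: B_{8}/8! · (f^{(7)}(40) − f^{(7)}(9)) = −1/1209600 · (6.96940e-11 − 1.26369e-10) = 4.68540e-17.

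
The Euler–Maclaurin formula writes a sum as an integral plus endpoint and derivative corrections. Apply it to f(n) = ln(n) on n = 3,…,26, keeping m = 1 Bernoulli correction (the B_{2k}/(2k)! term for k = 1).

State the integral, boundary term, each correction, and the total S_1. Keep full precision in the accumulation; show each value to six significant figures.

∫_3^26 ln(x) dx evaluates to 58.4147.
½[f(3) + f(26)] = ½[1.09861 + 3.25810] = 2.17835.
Running total after boundary: 60.5930.
k=1: B_{2}/(2)! × [f^{(1)}(26) − f^{(1)}(3)] = 1/12 × (0.0384615 − 0.333333) = -0.0245726.

S_1 ≈ 60.5685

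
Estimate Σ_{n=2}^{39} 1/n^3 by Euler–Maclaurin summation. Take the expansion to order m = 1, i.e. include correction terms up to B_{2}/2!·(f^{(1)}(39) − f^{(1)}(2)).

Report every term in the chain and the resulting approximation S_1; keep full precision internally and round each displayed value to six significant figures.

S_1 ≈ 0.202805

The integral term ∫_2^39 1/x^3 dx = 0.124671.
Endpoint term: (f(2) + f(39))/2 = (0.125000 + 1.68580e-05)/2 = 0.0625084.
Integral + boundary = 0.187180.
Order-1 term: 1/12 · (-1.29677e-06 − (-0.187500)) = 0.0156249.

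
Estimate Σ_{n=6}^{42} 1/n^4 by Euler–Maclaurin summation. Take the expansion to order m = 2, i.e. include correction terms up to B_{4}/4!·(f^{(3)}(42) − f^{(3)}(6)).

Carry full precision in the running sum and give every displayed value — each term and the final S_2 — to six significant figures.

S_2 ≈ 0.00196694

Integral: ∫_6^42 1/x^4 dx = 0.00153871.
Boundary: ½(f(6) + f(42)) = ½(0.000771605 + 3.21368e-07) = 0.000385963.
So far: 0.00192467.
Order-1 term: 1/12 · (-3.06065e-08 − (-0.000514403)) = 4.28644e-05.
After k=1: 0.00196754.
Order-2 term: −1/720 · (-5.20519e-10 − (-0.000428669)) = -5.95373e-07.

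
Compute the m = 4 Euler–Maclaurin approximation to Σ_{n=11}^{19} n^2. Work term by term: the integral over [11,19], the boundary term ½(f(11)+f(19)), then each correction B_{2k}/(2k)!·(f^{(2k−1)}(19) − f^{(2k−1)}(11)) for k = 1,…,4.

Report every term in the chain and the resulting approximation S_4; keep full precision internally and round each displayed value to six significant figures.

Integral: ∫_11^19 x^2 dx = 1842.67.
½[f(11) + f(19)] = ½[121.000 + 361.000] = 241.000.
Running total after boundary: 2083.67.
Order-1 term: 1/12 · (38.0000 − 22.0000) = 1.33333.
After k=1: 2085.00.
Order-2 term: −1/720 · (0.00000 − 0.00000) = 0.00000.
After k=2: 2085.00.
Order-3 term: 1/30240 · (0.00000 − 0.00000) = 0.00000.
After k=3: 2085.00.
Order-4 term: −1/1209600 · (0.00000 − 0.00000) = 0.00000.

S_4 ≈ 2085.00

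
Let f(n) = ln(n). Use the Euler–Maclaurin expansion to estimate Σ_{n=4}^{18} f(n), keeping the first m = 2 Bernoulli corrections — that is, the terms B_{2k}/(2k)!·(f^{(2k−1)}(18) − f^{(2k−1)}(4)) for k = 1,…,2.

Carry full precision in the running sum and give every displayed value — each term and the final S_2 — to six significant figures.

S_2 ≈ 34.6037

The integral term ∫_4^18 ln(x) dx = 32.4815.
Boundary: ½(f(4) + f(18)) = ½(1.38629 + 2.89037) = 2.13833.
Integral + boundary = 34.6198.
Correction k=1: B_{2}/2! · (f^{(1)}(18) − f^{(1)}(4)) = 1/12 · (0.0555556 − 0.250000) = -0.0162037.
After k=1: 34.6036.
Correction k=2: B_{4}/4! · (f^{(3)}(18) − f^{(3)}(4)) = −1/720 · (0.000342936 − 0.0312500) = 4.29265e-05.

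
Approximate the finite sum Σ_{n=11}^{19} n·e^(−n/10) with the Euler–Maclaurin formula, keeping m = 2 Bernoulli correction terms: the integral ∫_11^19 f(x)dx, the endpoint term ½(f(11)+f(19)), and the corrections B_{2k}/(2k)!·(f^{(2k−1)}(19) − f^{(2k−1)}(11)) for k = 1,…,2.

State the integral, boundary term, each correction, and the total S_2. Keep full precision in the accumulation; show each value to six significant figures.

∫_11^19 x·e^(−x/10) dx evaluates to 26.5280.
Boundary: ½(f(11) + f(19)) = ½(3.66158 + 2.84180) = 3.25169.
Running total after boundary: 29.7797.
k=1: B_{2}/(2)! × [f^{(1)}(19) − f^{(1)}(11)] = 1/12 × (-0.134612 − (-0.0332871)) = -0.00844372.
Partial sum through k=1: 29.7713.
k=2: B_{4}/(4)! × [f^{(3)}(19) − f^{(3)}(11)] = −1/720 × (0.00164525 − 0.00632455) = 6.49902e-06.

S_2 ≈ 29.7713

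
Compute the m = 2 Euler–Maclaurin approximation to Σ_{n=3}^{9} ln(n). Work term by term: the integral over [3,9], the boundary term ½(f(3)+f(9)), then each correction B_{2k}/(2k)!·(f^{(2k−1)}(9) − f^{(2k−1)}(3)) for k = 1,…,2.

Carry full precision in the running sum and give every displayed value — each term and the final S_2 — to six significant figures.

S_2 ≈ 12.1087

∫_3^9 ln(x) dx evaluates to 10.4792.
½[f(3) + f(9)] = ½[1.09861 + 2.19722] = 1.64792.
So far: 12.1271.
k=1: B_{2}/(2)! × [f^{(1)}(9) − f^{(1)}(3)] = 1/12 × (0.111111 − 0.333333) = -0.0185185.
Partial sum through k=1: 12.1086.
k=2: B_{4}/(4)! × [f^{(3)}(9) − f^{(3)}(3)] = −1/720 × (0.00274348 − 0.0740741) = 9.90703e-05.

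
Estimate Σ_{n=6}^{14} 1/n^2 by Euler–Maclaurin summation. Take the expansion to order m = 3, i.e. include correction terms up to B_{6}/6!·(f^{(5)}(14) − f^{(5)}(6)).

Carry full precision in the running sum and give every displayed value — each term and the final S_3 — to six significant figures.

S_3 ≈ 0.112385

∫_6^14 1/x^2 dx evaluates to 0.0952381.
½[f(6) + f(14)] = ½[0.0277778 + 0.00510204] = 0.0164399.
Integral + boundary = 0.111678.
k=1: B_{2}/(2)! × [f^{(1)}(14) − f^{(1)}(6)] = 1/12 × (-0.000728863 − (-0.00925926)) = 0.000710866.
Running total after k=1: 0.112389.
k=2: B_{4}/(4)! × [f^{(3)}(14) − f^{(3)}(6)] = −1/720 × (-4.46243e-05 − (-0.00308642)) = -4.22472e-06.
Running total after k=2: 0.112385.
k=3: B_{6}/(6)! × [f^{(5)}(14) − f^{(5)}(6)] = 1/30240 × (-6.83024e-06 − (-0.00257202)) = 8.48276e-08.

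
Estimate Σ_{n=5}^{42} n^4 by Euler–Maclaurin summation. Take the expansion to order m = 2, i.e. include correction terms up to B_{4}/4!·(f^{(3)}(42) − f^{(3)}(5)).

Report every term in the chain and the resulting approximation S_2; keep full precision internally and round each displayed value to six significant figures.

S_2 ≈ 2.77184e+07

Integral: ∫_5^42 x^4 dx = 2.61376e+07.
Endpoint term: (f(5) + f(42))/2 = (625.000 + 3.11170e+06)/2 = 1.55616e+06.
So far: 2.76938e+07.
Order-1 term: 1/12 · (296352 − 500.000) = 24654.3.
After k=1: 2.77184e+07.
Order-2 term: −1/720 · (1008.00 − 120.000) = -1.23333.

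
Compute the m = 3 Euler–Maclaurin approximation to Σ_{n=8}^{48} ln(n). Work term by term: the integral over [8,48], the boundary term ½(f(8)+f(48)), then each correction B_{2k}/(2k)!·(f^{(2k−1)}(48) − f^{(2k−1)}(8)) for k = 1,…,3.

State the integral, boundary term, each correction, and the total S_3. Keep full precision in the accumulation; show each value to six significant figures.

Integral: ∫_8^48 ln(x) dx = 129.182.
½[f(8) + f(48)] = ½[2.07944 + 3.87120] = 2.97532.
Running total after boundary: 132.157.
k=1: B_{2}/(2)! × [f^{(1)}(48) − f^{(1)}(8)] = 1/12 × (0.0208333 − 0.125000) = -0.00868056.
Running total after k=1: 132.149.
k=2: B_{4}/(4)! × [f^{(3)}(48) − f^{(3)}(8)] = −1/720 × (1.80845e-05 − 0.00390625) = 5.40023e-06.
Running total after k=2: 132.149.
k=3: B_{6}/(6)! × [f^{(5)}(48) − f^{(5)}(8)] = 1/30240 × (9.41901e-08 − 0.000732422) = -2.42172e-08.

S_3 ≈ 132.149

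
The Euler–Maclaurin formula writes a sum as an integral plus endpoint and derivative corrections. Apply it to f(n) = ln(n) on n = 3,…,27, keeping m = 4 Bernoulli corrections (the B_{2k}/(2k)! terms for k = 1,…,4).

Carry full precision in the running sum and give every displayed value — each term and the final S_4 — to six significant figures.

S_4 ≈ 63.8644

∫_3^27 ln(x) dx evaluates to 61.6918.
Boundary: ½(f(3) + f(27)) = ½(1.09861 + 3.29584) = 2.19722.
So far: 63.8890.
k=1: B_{2}/(2)! × [f^{(1)}(27) − f^{(1)}(3)] = 1/12 × (0.0370370 − 0.333333) = -0.0246914.
After k=1: 63.8643.
k=2: B_{4}/(4)! × [f^{(3)}(27) − f^{(3)}(3)] = −1/720 × (0.000101611 − 0.0740741) = 0.000102740.
After k=2: 63.8644.
k=3: B_{6}/(6)! × [f^{(5)}(27) − f^{(5)}(3)] = 1/30240 × (1.67260e-06 − 0.0987654) = -3.26600e-06.
After k=3: 63.8644.
k=4: B_{8}/(8)! × [f^{(7)}(27) − f^{(7)}(3)] = −1/1209600 × (6.88313e-08 − 0.329218) = 2.72171e-07.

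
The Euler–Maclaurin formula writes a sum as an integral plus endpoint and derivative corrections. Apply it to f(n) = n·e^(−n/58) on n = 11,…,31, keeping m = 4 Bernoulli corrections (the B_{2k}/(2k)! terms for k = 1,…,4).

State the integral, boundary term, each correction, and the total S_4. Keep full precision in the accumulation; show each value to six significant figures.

∫_11^31 x·e^(−x/58) dx evaluates to 285.843.
½[f(11) + f(31)] = ½[9.09969 + 18.1651] = 13.6324.
Running total after boundary: 299.475.
Order-1 term: 1/12 · (0.272780 − 0.670353) = -0.0331311.
After k=1: 299.442.
Order-2 term: −1/720 · (0.000429466 − 0.000691094) = 3.63372e-07.
After k=2: 299.442.
Order-3 term: 1/30240 · (2.31226e-07 − 3.51640e-07) = -3.98193e-12.
After k=3: 299.442.
Order-4 term: −1/1209600 · (9.95205e-11 − 1.47991e-10) = 4.00714e-17.

S_4 ≈ 299.442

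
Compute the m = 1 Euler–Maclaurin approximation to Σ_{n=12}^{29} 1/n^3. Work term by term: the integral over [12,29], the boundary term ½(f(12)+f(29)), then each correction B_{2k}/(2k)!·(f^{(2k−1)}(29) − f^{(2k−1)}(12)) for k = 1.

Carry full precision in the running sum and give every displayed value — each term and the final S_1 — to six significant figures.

The integral term ∫_12^29 1/x^3 dx = 0.00287769.
Endpoint term: (f(12) + f(29))/2 = (0.000578704 + 4.10021e-05)/2 = 0.000309853.
Running total after boundary: 0.00318754.
Correction k=1: B_{2}/2! · (f^{(1)}(29) − f^{(1)}(12)) = 1/12 · (-4.24160e-06 − (-0.000144676)) = 1.17029e-05.

S_1 ≈ 0.00319925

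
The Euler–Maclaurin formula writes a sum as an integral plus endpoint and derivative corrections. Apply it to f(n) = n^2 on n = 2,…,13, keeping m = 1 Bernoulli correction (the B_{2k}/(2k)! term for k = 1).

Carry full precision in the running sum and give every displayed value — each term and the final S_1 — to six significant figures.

∫_2^13 x^2 dx evaluates to 729.667.
Boundary: ½(f(2) + f(13)) = ½(4.00000 + 169.000) = 86.5000.
Integral + boundary = 816.167.
Correction k=1: B_{2}/2! · (f^{(1)}(13) − f^{(1)}(2)) = 1/12 · (26.0000 − 4.00000) = 1.83333.

S_1 ≈ 818.000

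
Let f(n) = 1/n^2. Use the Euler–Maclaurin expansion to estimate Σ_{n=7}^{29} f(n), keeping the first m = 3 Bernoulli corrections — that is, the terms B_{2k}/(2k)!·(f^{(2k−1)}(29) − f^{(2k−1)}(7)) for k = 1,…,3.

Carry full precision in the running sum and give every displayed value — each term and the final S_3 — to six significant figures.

Integral: ∫_7^29 1/x^2 dx = 0.108374.
Endpoint term: (f(7) + f(29))/2 = (0.0204082 + 0.00118906)/2 = 0.0107986.
Running total after boundary: 0.119173.
k=1: B_{2}/(2)! × [f^{(1)}(29) − f^{(1)}(7)] = 1/12 × (-8.20042e-05 − (-0.00583090)) = 0.000479075.
After k=1: 0.119652.
k=2: B_{4}/(4)! × [f^{(3)}(29) − f^{(3)}(7)] = −1/720 × (-1.17010e-06 − (-0.00142798)) = -1.98168e-06.
After k=2: 0.119650.
k=3: B_{6}/(6)! × [f^{(5)}(29) − f^{(5)}(7)] = 1/30240 × (-4.17394e-08 − (-0.000874271)) = 2.89097e-08.

S_3 ≈ 0.119650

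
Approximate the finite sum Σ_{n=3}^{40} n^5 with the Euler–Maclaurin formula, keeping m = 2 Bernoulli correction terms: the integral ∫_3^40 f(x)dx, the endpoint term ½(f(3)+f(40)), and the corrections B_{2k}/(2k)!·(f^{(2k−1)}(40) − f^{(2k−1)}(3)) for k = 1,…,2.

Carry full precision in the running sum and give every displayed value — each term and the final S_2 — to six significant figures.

∫_3^40 x^5 dx evaluates to 6.82667e+08.
Boundary: ½(f(3) + f(40)) = ½(243.000 + 1.02400e+08) = 5.12001e+07.
Running total after boundary: 7.33867e+08.
Correction k=1: B_{2}/2! · (f^{(1)}(40) − f^{(1)}(3)) = 1/12 · (1.28000e+07 − 405.000) = 1.06663e+06.
Partial sum through k=1: 7.34933e+08.
Correction k=2: B_{4}/4! · (f^{(3)}(40) − f^{(3)}(3)) = −1/720 · (96000.0 − 540.000) = -132.583.

S_2 ≈ 7.34933e+08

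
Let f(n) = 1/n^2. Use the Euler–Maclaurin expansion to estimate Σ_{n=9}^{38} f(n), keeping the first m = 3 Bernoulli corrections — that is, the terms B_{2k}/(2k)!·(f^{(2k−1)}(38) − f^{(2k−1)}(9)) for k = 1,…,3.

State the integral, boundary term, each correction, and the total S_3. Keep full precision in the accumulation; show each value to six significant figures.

S_3 ≈ 0.0915394

∫_9^38 1/x^2 dx evaluates to 0.0847953.
Boundary: ½(f(9) + f(38)) = ½(0.0123457 + 0.000692521) = 0.00651910.
So far: 0.0913144.
Order-1 term: 1/12 · (-3.64485e-05 − (-0.00274348)) = 0.000225586.
Running total after k=1: 0.0915400.
Order-2 term: −1/720 · (-3.02896e-07 − (-0.000406442)) = -5.64082e-07.
Running total after k=2: 0.0915394.
Order-3 term: 1/30240 · (-6.29285e-09 − (-0.000150534)) = 4.97777e-09.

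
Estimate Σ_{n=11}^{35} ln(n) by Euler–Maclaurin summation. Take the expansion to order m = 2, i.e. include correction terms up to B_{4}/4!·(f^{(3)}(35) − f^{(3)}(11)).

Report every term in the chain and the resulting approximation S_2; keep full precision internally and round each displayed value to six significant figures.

S_2 ≈ 77.0318

The integral term ∫_11^35 ln(x) dx = 74.0603.
½[f(11) + f(35)] = ½[2.39790 + 3.55535] = 2.97662.
Integral + boundary = 77.0370.
Correction k=1: B_{2}/2! · (f^{(1)}(35) − f^{(1)}(11)) = 1/12 · (0.0285714 − 0.0909091) = -0.00519481.
After k=1: 77.0318.
Correction k=2: B_{4}/4! · (f^{(3)}(35) − f^{(3)}(11)) = −1/720 · (4.66472e-05 − 0.00150263) = 2.02220e-06.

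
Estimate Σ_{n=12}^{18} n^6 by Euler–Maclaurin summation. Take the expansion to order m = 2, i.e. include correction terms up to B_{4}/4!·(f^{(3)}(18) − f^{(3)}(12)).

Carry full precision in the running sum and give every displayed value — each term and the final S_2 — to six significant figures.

S_2 ≈ 1.01660e+08

The integral term ∫_12^18 x^6 dx = 8.23412e+07.
½[f(12) + f(18)] = ½[2.98598e+06 + 3.40122e+07] = 1.84991e+07.
Integral + boundary = 1.00840e+08.
Order-1 term: 1/12 · (1.13374e+07 − 1.49299e+06) = 820368.
Partial sum through k=1: 1.01661e+08.
Order-2 term: −1/720 · (699840 − 207360) = -684.000.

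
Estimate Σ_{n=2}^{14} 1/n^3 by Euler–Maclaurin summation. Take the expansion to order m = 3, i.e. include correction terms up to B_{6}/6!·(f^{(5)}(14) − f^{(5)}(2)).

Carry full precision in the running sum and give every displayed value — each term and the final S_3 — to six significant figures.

S_3 ≈ 0.199773

∫_2^14 1/x^3 dx evaluates to 0.122449.
Endpoint term: (f(2) + f(14))/2 = (0.125000 + 0.000364431)/2 = 0.0626822.
So far: 0.185131.
k=1: B_{2}/(2)! × [f^{(1)}(14) − f^{(1)}(2)] = 1/12 × (-7.80925e-05 − (-0.187500)) = 0.0156185.
Running total after k=1: 0.200750.
k=2: B_{4}/(4)! × [f^{(3)}(14) − f^{(3)}(2)] = −1/720 × (-7.96862e-06 − (-0.937500)) = -0.00130207.
Running total after k=2: 0.199448.
k=3: B_{6}/(6)! × [f^{(5)}(14) − f^{(5)}(2)] = 1/30240 × (-1.70756e-06 − (-9.84375)) = 0.000325521.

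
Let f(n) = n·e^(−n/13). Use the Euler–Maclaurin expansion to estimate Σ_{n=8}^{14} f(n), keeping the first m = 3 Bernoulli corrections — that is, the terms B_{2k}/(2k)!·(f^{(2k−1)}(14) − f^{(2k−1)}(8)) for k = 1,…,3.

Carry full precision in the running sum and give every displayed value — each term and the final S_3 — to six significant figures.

Integral: ∫_8^14 x·e^(−x/13) dx = 27.9729.
Boundary: ½(f(8) + f(14)) = ½(4.32346 + 4.76899) = 4.54623.
So far: 32.5191.
Correction k=1: B_{2}/2! · (f^{(1)}(14) − f^{(1)}(8)) = 1/12 · (-0.0262032 − 0.207859) = -0.0195052.
After k=1: 32.4996.
Correction k=2: B_{4}/4! · (f^{(3)}(14) − f^{(3)}(8)) = −1/720 · (0.00387622 − 0.00762559) = 5.20746e-06.
After k=2: 32.4996.
Correction k=3: B_{6}/6! · (f^{(5)}(14) − f^{(5)}(8)) = 1/30240 · (4.67899e-05 − 8.29660e-05) = -1.19630e-09.

S_3 ≈ 32.4996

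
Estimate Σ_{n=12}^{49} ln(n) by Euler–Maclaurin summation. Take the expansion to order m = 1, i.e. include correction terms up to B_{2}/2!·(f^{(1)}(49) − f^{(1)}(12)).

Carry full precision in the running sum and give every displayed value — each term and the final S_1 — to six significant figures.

S_1 ≈ 127.063

∫_12^49 ln(x) dx evaluates to 123.880.
½[f(12) + f(49)] = ½[2.48491 + 3.89182] = 3.18836.
Integral + boundary = 127.069.
Order-1 term: 1/12 · (0.0204082 − 0.0833333) = -0.00524376.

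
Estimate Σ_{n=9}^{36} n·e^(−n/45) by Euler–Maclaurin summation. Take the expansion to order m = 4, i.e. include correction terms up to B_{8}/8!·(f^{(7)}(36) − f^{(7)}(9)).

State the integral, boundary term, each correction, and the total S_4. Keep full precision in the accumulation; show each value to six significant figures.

S_4 ≈ 363.437

The integral term ∫_9^36 x·e^(−x/45) dx = 351.712.
½[f(9) + f(36)] = ½[7.36858 + 16.1758] = 11.7722.
Integral + boundary = 363.484.
Order-1 term: 1/12 · (0.0898658 − 0.654985) = -0.0470932.
Running total after k=1: 363.437.
Order-2 term: −1/720 · (0.000488160 − 0.00113207) = 8.94323e-07.
Running total after k=2: 363.437.
Order-3 term: 1/30240 · (4.60218e-07 − 9.58368e-07) = -1.64732e-11.
Running total after k=3: 363.437.
Order-4 term: −1/1209600 · (3.35491e-10 − 6.70463e-10) = 2.76928e-16.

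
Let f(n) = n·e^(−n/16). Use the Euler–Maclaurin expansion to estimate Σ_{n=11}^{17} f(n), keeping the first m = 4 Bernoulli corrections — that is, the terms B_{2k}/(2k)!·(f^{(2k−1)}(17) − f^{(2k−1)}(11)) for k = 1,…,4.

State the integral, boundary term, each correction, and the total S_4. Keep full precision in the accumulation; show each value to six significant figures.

Integral: ∫_11^17 x·e^(−x/16) dx = 34.7513.
Boundary: ½(f(11) + f(17)) = ½(5.53115 + 5.87504) = 5.70310.
Running total after boundary: 40.4544.
k=1: B_{2}/(2)! × [f^{(1)}(17) − f^{(1)}(11)] = 1/12 × (-0.0215994 − 0.157135) = -0.0148945.
After k=1: 40.4395.
k=2: B_{4}/(4)! × [f^{(3)}(17) − f^{(3)}(11)] = −1/720 × (0.00261556 − 0.00454218) = 2.67587e-06.
After k=2: 40.4395.
k=3: B_{6}/(6)! × [f^{(5)}(17) − f^{(5)}(11)] = 1/30240 × (2.07636e-05 − 3.30881e-05) = -4.07556e-10.
After k=3: 40.4395.
k=4: B_{8}/(8)! × [f^{(7)}(17) − f^{(7)}(11)] = −1/1209600 × (1.22305e-07 − 1.89193e-07) = 5.52969e-14.

S_4 ≈ 40.4395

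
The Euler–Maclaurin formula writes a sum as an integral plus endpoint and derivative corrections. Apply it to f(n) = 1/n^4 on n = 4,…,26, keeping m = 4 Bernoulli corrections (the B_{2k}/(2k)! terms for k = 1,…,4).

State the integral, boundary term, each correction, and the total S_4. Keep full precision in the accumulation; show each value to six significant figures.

S_4 ≈ 0.00745964

∫_4^26 1/x^4 dx evaluates to 0.00518937.
½[f(4) + f(26)] = ½[0.00390625 + 2.18830e-06] = 0.00195422.
Running total after boundary: 0.00714359.
Correction k=1: B_{2}/2! · (f^{(1)}(26) − f^{(1)}(4)) = 1/12 · (-3.36661e-07 − (-0.00390625)) = 0.000325493.
Running total after k=1: 0.00746908.
Correction k=2: B_{4}/4! · (f^{(3)}(26) − f^{(3)}(4)) = −1/720 · (-1.49406e-08 − (-0.00732422)) = -1.01725e-05.
Running total after k=2: 0.00745891.
Correction k=3: B_{6}/6! · (f^{(5)}(26) − f^{(5)}(4)) = 1/30240 · (-1.23768e-09 − (-0.0256348)) = 8.47710e-07.
Running total after k=3: 0.00745976.
Correction k=4: B_{8}/8! · (f^{(7)}(26) − f^{(7)}(4)) = −1/1209600 · (-1.64780e-10 − (-0.144196)) = -1.19209e-07.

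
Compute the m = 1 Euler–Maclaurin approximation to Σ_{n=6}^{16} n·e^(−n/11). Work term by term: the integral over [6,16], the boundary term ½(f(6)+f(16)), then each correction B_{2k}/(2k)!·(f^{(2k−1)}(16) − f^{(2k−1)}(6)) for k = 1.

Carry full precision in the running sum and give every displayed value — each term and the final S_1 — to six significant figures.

S_1 ≈ 42.6057

∫_6^16 x·e^(−x/11) dx evaluates to 39.0297.
Boundary: ½(f(6) + f(16)) = ½(3.47747 + 3.73610) = 3.60679.
Integral + boundary = 42.6365.
k=1: B_{2}/(2)! × [f^{(1)}(16) − f^{(1)}(6)] = 1/12 × (-0.106139 − 0.263445) = -0.0307987.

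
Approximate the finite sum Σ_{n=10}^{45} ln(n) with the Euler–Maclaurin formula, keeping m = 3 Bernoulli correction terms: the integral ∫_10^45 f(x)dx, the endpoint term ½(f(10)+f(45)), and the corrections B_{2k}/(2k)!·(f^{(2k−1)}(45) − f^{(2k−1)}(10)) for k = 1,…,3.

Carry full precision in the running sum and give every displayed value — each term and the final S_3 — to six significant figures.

The integral term ∫_10^45 ln(x) dx = 113.274.
Boundary: ½(f(10) + f(45)) = ½(2.30259 + 3.80666) = 3.05462.
So far: 116.329.
Correction k=1: B_{2}/2! · (f^{(1)}(45) − f^{(1)}(10)) = 1/12 · (0.0222222 − 0.100000) = -0.00648148.
After k=1: 116.322.
Correction k=2: B_{4}/4! · (f^{(3)}(45) − f^{(3)}(10)) = −1/720 · (2.19479e-05 − 0.00200000) = 2.74729e-06.
After k=2: 116.322.
Correction k=3: B_{6}/6! · (f^{(5)}(45) − f^{(5)}(10)) = 1/30240 · (1.30061e-07 − 0.000240000) = -7.93221e-09.

S_3 ≈ 116.322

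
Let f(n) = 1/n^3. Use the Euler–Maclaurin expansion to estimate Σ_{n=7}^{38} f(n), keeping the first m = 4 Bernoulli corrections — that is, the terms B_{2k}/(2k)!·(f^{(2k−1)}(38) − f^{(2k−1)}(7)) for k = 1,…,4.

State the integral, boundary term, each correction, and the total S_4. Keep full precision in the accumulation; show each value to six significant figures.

∫_7^38 1/x^3 dx evaluates to 0.00985782.
Boundary: ½(f(7) + f(38)) = ½(0.00291545 + 1.82242e-05) = 0.00146684.
Running total after boundary: 0.0113247.
Order-1 term: 1/12 · (-1.43876e-06 − (-0.00124948)) = 0.000104003.
After k=1: 0.0114287.
Order-2 term: −1/720 · (-1.99274e-08 − (-0.000509992)) = -7.08294e-07.
After k=2: 0.0114280.
Order-3 term: 1/30240 · (-5.79605e-10 − (-0.000437136)) = 1.44555e-08.
After k=3: 0.0114280.
Order-4 term: −1/1209600 · (-2.88999e-11 − (-0.000642322)) = -5.31020e-10.

S_4 ≈ 0.0114280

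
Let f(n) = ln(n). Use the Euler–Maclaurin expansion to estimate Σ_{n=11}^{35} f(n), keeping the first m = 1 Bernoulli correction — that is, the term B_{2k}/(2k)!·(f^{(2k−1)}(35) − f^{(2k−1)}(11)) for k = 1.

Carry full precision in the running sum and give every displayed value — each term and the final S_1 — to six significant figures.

S_1 ≈ 77.0318

∫_11^35 ln(x) dx evaluates to 74.0603.
Endpoint term: (f(11) + f(35))/2 = (2.39790 + 3.55535)/2 = 2.97662.
Running total after boundary: 77.0370.
Correction k=1: B_{2}/2! · (f^{(1)}(35) − f^{(1)}(11)) = 1/12 · (0.0285714 − 0.0909091) = -0.00519481.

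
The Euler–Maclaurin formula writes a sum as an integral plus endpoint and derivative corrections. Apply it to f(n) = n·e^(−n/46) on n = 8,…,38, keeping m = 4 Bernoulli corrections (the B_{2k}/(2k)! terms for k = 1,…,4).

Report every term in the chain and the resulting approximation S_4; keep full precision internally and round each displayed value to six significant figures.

Integral: ∫_8^38 x·e^(−x/46) dx = 395.979.
Boundary: ½(f(8) + f(38)) = ½(6.72296 + 16.6348) = 11.6789.
So far: 407.657.
k=1: B_{2}/(2)! × [f^{(1)}(38) − f^{(1)}(8)] = 1/12 × (0.0761320 − 0.694219) = -0.0515072.
Partial sum through k=1: 407.606.
k=2: B_{4}/(4)! × [f^{(3)}(38) − f^{(3)}(8)] = −1/720 × (0.000449740 − 0.00112238) = 9.34224e-07.
Partial sum through k=2: 407.606.
k=3: B_{6}/(6)! × [f^{(5)}(38) − f^{(5)}(8)] = 1/30240 × (4.08082e-07 − 9.05804e-07) = -1.64591e-11.
Partial sum through k=3: 407.606.
k=4: B_{8}/(8)! × [f^{(7)}(38) − f^{(7)}(8)] = −1/1209600 × (2.85265e-10 − 6.05474e-10) = 2.64723e-16.

S_4 ≈ 407.606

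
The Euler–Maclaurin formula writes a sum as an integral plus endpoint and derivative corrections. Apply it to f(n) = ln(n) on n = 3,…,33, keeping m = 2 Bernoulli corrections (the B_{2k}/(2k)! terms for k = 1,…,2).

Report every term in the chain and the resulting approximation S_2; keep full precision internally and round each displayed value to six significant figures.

S_2 ≈ 84.3613

∫_3^33 ln(x) dx evaluates to 82.0889.
Boundary: ½(f(3) + f(33)) = ½(1.09861 + 3.49651) = 2.29756.
Running total after boundary: 84.3865.
Order-1 term: 1/12 · (0.0303030 − 0.333333) = -0.0252525.
Partial sum through k=1: 84.3612.
Order-2 term: −1/720 · (5.56529e-05 − 0.0740741) = 0.000102803.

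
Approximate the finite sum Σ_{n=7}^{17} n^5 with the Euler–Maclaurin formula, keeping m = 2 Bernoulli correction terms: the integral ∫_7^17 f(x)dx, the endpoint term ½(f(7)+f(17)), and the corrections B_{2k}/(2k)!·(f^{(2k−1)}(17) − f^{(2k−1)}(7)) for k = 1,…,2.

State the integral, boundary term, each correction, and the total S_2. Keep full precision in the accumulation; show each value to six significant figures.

The integral term ∫_7^17 x^5 dx = 4.00332e+06.
½[f(7) + f(17)] = ½[16807.0 + 1.41986e+06] = 718332.
So far: 4.72165e+06.
Order-1 term: 1/12 · (417605 − 12005.0) = 33800.0.
Running total after k=1: 4.75545e+06.
Order-2 term: −1/720 · (17340.0 − 2940.00) = -20.0000.

S_2 ≈ 4.75543e+06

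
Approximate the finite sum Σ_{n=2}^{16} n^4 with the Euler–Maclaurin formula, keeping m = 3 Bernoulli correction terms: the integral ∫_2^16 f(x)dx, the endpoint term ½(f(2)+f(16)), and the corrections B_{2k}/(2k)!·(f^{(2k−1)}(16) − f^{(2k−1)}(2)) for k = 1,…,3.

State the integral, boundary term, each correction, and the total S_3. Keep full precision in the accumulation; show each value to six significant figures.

Integral: ∫_2^16 x^4 dx = 209709.
Boundary: ½(f(2) + f(16)) = ½(16.0000 + 65536.0) = 32776.0.
Integral + boundary = 242485.
Correction k=1: B_{2}/2! · (f^{(1)}(16) − f^{(1)}(2)) = 1/12 · (16384.0 − 32.0000) = 1362.67.
Partial sum through k=1: 243847.
Correction k=2: B_{4}/4! · (f^{(3)}(16) − f^{(3)}(2)) = −1/720 · (384.000 − 48.0000) = -0.466667.
Partial sum through k=2: 243847.
Correction k=3: B_{6}/6! · (f^{(5)}(16) − f^{(5)}(2)) = 1/30240 · (0.00000 − 0.00000) = 0.00000.

S_3 ≈ 243847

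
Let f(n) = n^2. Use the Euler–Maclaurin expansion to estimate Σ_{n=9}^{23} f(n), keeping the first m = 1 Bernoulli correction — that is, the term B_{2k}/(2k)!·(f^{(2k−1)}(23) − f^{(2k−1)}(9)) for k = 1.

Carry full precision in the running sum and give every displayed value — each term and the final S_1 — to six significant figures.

∫_9^23 x^2 dx evaluates to 3812.67.
½[f(9) + f(23)] = ½[81.0000 + 529.000] = 305.000.
Integral + boundary = 4117.67.
Order-1 term: 1/12 · (46.0000 − 18.0000) = 2.33333.

S_1 ≈ 4120.00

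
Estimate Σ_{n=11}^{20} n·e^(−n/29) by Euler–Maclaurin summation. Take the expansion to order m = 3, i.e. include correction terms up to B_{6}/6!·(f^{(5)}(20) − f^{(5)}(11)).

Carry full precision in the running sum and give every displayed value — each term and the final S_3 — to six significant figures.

Integral: ∫_11^20 x·e^(−x/29) dx = 80.8411.
Boundary: ½(f(11) + f(20)) = ½(7.52767 + 10.0350) = 8.78132.
So far: 89.6224.
Order-1 term: 1/12 · (0.155715 − 0.424759) = -0.0224203.
Running total after k=1: 89.6000.
Order-2 term: −1/720 · (0.00137837 − 0.00213249) = 1.04738e-06.
Running total after k=2: 89.6000.
Order-3 term: 1/30240 · (3.05778e-06 − 4.47077e-06) = -4.67258e-11.

S_3 ≈ 89.6000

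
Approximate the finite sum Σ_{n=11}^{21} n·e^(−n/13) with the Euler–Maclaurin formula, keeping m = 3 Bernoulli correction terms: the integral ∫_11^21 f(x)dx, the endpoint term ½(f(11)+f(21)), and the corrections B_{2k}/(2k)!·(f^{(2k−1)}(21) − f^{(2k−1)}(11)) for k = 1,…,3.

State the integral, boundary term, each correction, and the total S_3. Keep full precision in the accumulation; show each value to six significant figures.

∫_11^21 x·e^(−x/13) dx evaluates to 45.9915.
Endpoint term: (f(11) + f(21))/2 = (4.71968 + 4.17510)/2 = 4.44739.
Integral + boundary = 50.4389.
k=1: B_{2}/(2)! × [f^{(1)}(21) − f^{(1)}(11)] = 1/12 × (-0.122347 − 0.0660095) = -0.0156964.
After k=1: 50.4232.
k=2: B_{4}/(4)! × [f^{(3)}(21) − f^{(3)}(11)] = −1/720 × (0.00162888 − 0.00546825) = 5.33245e-06.
After k=2: 50.4232.
k=3: B_{6}/(6)! × [f^{(5)}(21) − f^{(5)}(11)] = 1/30240 × (2.35604e-05 − 6.24018e-05) = -1.28444e-09.

S_3 ≈ 50.4232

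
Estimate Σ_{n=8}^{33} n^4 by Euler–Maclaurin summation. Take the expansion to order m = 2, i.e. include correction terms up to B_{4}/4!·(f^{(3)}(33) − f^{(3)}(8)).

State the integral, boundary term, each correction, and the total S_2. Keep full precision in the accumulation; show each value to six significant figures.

The integral term ∫_8^33 x^4 dx = 7.82052e+06.
½[f(8) + f(33)] = ½[4096.00 + 1.18592e+06] = 595008.
Integral + boundary = 8.41553e+06.
Order-1 term: 1/12 · (143748 − 2048.00) = 11808.3.
Running total after k=1: 8.42734e+06.
Order-2 term: −1/720 · (792.000 − 192.000) = -0.833333.

S_2 ≈ 8.42734e+06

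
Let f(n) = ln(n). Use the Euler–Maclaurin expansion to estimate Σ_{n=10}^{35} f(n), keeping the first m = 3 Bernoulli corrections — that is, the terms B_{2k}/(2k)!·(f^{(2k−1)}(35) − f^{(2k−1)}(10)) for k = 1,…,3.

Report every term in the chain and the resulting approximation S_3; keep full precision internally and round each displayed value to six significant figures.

S_3 ≈ 79.3343

Integral: ∫_10^35 ln(x) dx = 76.4113.
½[f(10) + f(35)] = ½[2.30259 + 3.55535] = 2.92897.
Running total after boundary: 79.3403.
Correction k=1: B_{2}/2! · (f^{(1)}(35) − f^{(1)}(10)) = 1/12 · (0.0285714 − 0.100000) = -0.00595238.
Running total after k=1: 79.3343.
Correction k=2: B_{4}/4! · (f^{(3)}(35) − f^{(3)}(10)) = −1/720 · (4.66472e-05 − 0.00200000) = 2.71299e-06.
Running total after k=2: 79.3343.
Correction k=3: B_{6}/6! · (f^{(5)}(35) − f^{(5)}(10)) = 1/30240 · (4.56952e-07 − 0.000240000) = -7.92140e-09.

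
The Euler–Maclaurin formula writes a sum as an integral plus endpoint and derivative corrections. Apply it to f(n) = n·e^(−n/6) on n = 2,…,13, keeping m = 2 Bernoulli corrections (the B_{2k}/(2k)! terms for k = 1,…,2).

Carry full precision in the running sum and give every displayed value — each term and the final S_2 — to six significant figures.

S_2 ≈ 22.7441

The integral term ∫_2^13 x·e^(−x/6) dx = 21.3338.
½[f(2) + f(13)] = ½[1.43306 + 1.48926] = 1.46116.
Running total after boundary: 22.7950.
Order-1 term: 1/12 · (-0.133652 − 0.477688) = -0.0509450.
Running total after k=1: 22.7440.
Order-2 term: −1/720 · (0.00265183 − 0.0530764) = 7.00341e-05.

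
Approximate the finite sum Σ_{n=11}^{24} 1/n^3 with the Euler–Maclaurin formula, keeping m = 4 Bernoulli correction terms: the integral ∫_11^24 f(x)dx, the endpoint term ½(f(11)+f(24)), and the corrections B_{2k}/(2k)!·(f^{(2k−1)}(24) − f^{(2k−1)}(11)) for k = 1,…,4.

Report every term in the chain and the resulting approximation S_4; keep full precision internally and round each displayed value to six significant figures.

The integral term ∫_11^24 1/x^3 dx = 0.00326418.
½[f(11) + f(24)] = ½[0.000751315 + 7.23380e-05] = 0.000411826.
Integral + boundary = 0.00367600.
k=1: B_{2}/(2)! × [f^{(1)}(24) − f^{(1)}(11)] = 1/12 × (-9.04225e-06 − (-0.000204904)) = 1.63218e-05.
Running total after k=1: 0.00369232.
k=2: B_{4}/(4)! × [f^{(3)}(24) − f^{(3)}(11)] = −1/720 × (-3.13967e-07 − (-3.38684e-05)) = -4.66034e-08.
Running total after k=2: 0.00369228.
k=3: B_{6}/(6)! × [f^{(5)}(24) − f^{(5)}(11)] = 1/30240 × (-2.28934e-08 − (-1.17560e-05)) = 3.87999e-10.
Running total after k=3: 0.00369228.
k=4: B_{8}/(8)! × [f^{(7)}(24) − f^{(7)}(11)] = −1/1209600 × (-2.86168e-09 − (-6.99530e-06)) = -5.78078e-12.

S_4 ≈ 0.00369228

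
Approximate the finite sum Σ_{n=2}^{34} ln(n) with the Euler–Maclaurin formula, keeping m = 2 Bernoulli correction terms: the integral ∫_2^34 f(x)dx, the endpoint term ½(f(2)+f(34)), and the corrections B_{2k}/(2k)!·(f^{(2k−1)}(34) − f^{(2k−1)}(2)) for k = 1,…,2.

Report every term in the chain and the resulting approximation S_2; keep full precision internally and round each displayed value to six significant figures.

S_2 ≈ 88.5808

∫_2^34 ln(x) dx evaluates to 86.5100.
Boundary: ½(f(2) + f(34)) = ½(0.693147 + 3.52636) = 2.10975.
Running total after boundary: 88.6197.
k=1: B_{2}/(2)! × [f^{(1)}(34) − f^{(1)}(2)] = 1/12 × (0.0294118 − 0.500000) = -0.0392157.
Partial sum through k=1: 88.5805.
k=2: B_{4}/(4)! × [f^{(3)}(34) − f^{(3)}(2)] = −1/720 × (5.08854e-05 − 0.250000) = 0.000347152.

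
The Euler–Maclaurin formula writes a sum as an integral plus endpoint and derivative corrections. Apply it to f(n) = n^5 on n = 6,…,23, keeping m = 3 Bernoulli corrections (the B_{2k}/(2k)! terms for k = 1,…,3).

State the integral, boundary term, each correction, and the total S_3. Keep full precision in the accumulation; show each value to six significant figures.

The integral term ∫_6^23 x^5 dx = 2.46649e+07.
Endpoint term: (f(6) + f(23))/2 = (7776.00 + 6.43634e+06)/2 = 3.22206e+06.
So far: 2.78869e+07.
Correction k=1: B_{2}/2! · (f^{(1)}(23) − f^{(1)}(6)) = 1/12 · (1.39920e+06 − 6480.00) = 116060.
Running total after k=1: 2.80030e+07.
Correction k=2: B_{4}/4! · (f^{(3)}(23) − f^{(3)}(6)) = −1/720 · (31740.0 − 2160.00) = -41.0833.
Running total after k=2: 2.80030e+07.
Correction k=3: B_{6}/6! · (f^{(5)}(23) − f^{(5)}(6)) = 1/30240 · (120.000 − 120.000) = 0.00000.

S_3 ≈ 2.80030e+07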